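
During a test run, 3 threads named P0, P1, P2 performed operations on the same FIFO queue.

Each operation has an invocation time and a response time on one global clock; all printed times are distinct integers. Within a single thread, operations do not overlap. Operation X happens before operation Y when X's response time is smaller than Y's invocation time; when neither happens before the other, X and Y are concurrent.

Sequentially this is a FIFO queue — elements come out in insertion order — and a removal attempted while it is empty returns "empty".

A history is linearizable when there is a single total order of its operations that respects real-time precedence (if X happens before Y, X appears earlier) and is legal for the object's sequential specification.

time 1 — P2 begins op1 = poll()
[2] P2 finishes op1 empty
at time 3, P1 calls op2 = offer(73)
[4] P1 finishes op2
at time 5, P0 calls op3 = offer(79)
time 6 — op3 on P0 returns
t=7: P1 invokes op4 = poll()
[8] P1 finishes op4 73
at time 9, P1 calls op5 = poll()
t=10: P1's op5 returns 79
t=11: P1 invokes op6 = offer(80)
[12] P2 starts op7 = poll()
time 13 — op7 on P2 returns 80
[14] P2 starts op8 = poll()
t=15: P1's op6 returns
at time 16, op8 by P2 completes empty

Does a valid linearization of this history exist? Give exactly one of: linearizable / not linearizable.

linearizable

a witness: op1, op2, op3, op4, op5, op6, op7, op8
after step 1 (op1 poll() → empty): queue <>
after step 2 (op2 offer(73)): queue <73>
after step 3 (op3 offer(79)): queue <73,79>
after step 4 (op4 poll() → 73): queue <79>
after step 5 (op5 poll() → 79): queue <>
after step 6 (op6 offer(80)): queue <80>
after step 7 (op7 poll() → 80): queue <>
after step 8 (op8 poll() → empty): queue <>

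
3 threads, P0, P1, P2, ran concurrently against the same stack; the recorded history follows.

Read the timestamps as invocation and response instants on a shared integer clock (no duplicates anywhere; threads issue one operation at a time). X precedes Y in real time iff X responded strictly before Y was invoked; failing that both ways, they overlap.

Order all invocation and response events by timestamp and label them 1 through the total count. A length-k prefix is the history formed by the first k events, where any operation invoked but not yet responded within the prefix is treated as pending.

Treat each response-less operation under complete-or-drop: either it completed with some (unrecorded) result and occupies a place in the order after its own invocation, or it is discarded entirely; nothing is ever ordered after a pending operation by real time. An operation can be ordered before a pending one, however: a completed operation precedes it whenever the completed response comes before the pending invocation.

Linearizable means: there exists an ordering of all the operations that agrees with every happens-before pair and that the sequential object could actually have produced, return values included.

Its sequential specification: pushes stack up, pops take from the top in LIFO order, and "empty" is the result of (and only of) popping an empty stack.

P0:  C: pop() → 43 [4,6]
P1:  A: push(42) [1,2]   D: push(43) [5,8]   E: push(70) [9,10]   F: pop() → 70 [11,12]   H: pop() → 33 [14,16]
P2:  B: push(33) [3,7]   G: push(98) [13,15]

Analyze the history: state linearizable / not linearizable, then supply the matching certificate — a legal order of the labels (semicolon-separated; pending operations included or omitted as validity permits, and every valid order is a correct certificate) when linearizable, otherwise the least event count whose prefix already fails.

linearizable — witness: A; B; D; C; E; F; H; G

step 1: A push(42) — stack <42>
step 2: B push(33) — stack <42,33>
step 3: D push(43) — stack <42,33,43>
step 4: C pop() → 43 — stack <42,33>
step 5: E push(70) — stack <42,33,70>
step 6: F pop() → 70 — stack <42,33>
step 7: H pop() → 33 — stack <42>
step 8: G push(98) — stack <42,98>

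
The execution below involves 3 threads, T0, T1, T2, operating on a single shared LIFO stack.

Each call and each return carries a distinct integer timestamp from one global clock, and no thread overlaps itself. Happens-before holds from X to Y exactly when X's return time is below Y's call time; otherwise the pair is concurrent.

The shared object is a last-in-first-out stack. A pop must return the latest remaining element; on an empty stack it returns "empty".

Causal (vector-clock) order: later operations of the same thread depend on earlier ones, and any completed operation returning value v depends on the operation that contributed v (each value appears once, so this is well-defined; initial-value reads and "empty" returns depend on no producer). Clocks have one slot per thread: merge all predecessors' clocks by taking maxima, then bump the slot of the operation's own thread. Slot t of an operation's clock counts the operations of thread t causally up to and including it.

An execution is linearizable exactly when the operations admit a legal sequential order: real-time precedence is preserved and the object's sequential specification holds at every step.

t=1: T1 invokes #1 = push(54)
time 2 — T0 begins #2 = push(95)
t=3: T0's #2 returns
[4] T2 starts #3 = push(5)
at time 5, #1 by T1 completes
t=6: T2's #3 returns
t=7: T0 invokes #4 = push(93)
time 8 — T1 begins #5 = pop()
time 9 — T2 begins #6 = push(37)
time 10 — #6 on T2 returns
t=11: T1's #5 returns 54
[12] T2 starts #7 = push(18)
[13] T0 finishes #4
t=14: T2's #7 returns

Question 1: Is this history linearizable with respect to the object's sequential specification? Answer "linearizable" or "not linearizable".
one valid linearization: #2, #3, #1, #5, #4, #6, #7
step 1: #2 push(95) — stack <95>
step 2: #3 push(5) — stack <95,5>
step 3: #1 push(54) — stack <95,5,54>
step 4: #5 pop() → 54 — stack <95,5>
step 5: #4 push(93) — stack <95,5,93>
step 6: #6 push(37) — stack <95,5,93,37>
step 7: #7 push(18) — stack <95,5,93,37,18>

linearizable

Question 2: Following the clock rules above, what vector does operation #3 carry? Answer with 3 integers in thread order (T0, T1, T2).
Answer: (0, 0, 1)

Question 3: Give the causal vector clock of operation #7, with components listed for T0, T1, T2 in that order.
Answer: (0, 0, 3)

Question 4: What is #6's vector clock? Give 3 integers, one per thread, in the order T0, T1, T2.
Answer: (0, 0, 2)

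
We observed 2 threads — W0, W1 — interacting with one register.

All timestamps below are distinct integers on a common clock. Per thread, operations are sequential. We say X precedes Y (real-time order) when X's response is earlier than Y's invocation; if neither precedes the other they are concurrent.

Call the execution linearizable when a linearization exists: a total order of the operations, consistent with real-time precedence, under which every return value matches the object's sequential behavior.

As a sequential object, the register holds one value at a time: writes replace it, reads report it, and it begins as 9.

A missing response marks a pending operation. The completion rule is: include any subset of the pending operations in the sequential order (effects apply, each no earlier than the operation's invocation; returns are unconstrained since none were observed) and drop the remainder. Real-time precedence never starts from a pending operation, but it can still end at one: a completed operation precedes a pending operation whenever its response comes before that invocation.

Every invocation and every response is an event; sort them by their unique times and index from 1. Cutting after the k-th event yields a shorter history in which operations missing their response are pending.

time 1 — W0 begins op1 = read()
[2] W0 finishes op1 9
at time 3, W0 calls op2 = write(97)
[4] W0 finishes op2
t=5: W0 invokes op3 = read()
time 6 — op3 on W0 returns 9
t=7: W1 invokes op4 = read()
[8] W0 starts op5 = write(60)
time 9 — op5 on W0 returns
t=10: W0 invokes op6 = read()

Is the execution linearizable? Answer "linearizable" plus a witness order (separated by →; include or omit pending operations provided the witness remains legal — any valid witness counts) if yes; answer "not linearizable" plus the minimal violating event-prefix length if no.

through event 5 a valid linearization exists; event 6 (op3 responding at time 6) ends that
exactly one order of the 3 completed ops respects real time; the register replay fails
take op1, op2, op3: step 3 already fails, because op3 read() → 9 cannot occur there

not linearizable — minimal violating prefix: 6 events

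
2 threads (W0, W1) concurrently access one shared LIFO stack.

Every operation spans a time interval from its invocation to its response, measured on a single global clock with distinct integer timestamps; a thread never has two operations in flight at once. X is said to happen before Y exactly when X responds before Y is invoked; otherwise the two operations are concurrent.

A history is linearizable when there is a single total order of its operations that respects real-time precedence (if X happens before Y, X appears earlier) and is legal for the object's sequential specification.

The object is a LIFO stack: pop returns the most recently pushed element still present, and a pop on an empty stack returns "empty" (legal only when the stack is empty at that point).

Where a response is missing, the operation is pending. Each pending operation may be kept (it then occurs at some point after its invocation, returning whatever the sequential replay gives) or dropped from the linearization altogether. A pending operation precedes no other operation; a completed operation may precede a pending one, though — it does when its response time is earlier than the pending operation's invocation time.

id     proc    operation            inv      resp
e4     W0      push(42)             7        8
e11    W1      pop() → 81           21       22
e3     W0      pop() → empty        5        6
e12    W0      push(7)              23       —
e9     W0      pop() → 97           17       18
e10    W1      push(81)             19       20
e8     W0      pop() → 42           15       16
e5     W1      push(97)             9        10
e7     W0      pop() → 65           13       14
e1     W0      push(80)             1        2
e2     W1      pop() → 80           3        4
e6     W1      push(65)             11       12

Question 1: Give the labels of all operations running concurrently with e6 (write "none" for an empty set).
concurrent with e6 ([11,12]): every op whose interval crosses 11..12
e1 [1,2]: before
e2 [3,4]: before
e3 [5,6]: before
e4 [7,8]: before
e5 [9,10]: before
e7 [13,14]: after
e8 [15,16]: after
e9 [17,18]: after
e10 [19,20]: after
e11 [21,22]: after
e12 [23,…): after

none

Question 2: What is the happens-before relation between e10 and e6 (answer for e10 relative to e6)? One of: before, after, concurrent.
e10 spans [19,20], e6 spans [11,12]
resp(e6)=12 < inv(e10)=19

after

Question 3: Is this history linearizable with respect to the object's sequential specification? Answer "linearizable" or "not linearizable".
prefix check: 1..15 passes, 1..16 fails once e8's time-16 response joins
the sole real-time-consistent order of 8 completed operations fails the LIFO stack replay
one such order, e1, e2, e3, e4, e5, e6, e7, e8, breaks at step 8 where e8 pop() → 42 is illegal

not linearizable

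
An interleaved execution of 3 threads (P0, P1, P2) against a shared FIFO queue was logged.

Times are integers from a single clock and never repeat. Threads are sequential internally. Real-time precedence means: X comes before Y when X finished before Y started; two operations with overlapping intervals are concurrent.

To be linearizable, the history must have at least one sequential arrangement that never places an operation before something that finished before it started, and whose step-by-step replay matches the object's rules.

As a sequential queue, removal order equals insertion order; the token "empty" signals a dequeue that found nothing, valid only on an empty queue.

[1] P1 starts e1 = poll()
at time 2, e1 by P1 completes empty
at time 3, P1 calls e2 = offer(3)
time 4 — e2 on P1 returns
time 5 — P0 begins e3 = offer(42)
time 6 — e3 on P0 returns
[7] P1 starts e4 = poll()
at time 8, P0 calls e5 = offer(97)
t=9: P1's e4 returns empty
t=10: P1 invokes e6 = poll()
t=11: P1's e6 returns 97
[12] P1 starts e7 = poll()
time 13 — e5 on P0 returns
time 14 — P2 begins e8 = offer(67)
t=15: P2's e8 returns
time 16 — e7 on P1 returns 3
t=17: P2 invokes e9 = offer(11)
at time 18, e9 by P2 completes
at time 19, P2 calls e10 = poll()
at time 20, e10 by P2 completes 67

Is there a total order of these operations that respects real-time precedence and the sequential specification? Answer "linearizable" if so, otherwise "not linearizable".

not linearizable

prefix check: 1..8 passes, 1..9 fails once e4's time-9 response joins
exhaustive check: the 4 completed FIFO queue ops admit one real-time order; illegal
completion choices over the 1 pending operation (e5) were checked; none helps
e.g. e1, e2, e3, e4 (pending dropped): illegal at step 4, since e4 poll() → empty cannot apply there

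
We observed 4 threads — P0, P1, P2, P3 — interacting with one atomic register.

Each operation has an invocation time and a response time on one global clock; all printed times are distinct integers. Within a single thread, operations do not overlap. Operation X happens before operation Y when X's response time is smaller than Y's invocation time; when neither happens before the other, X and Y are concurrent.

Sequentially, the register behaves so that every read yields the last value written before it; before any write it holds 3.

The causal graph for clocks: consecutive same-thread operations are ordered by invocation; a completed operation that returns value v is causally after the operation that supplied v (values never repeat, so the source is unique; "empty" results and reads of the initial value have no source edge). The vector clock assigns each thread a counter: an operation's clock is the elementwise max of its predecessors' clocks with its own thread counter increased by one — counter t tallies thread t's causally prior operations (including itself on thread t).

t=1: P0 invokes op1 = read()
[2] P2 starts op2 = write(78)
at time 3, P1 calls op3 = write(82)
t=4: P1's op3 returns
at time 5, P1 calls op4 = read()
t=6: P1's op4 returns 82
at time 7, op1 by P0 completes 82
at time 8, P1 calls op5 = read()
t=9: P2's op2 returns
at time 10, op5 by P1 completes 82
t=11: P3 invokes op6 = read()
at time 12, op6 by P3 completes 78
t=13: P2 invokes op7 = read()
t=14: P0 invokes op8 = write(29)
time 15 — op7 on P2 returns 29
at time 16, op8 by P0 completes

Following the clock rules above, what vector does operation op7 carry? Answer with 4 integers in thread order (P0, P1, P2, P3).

op2 (invocation 2): nothing precedes it; P2's component alone gives (0, 0, 1, 0)
op3 (invocation 3): nothing precedes it; P1's component alone gives (0, 1, 0, 0)
op6 (invocation 11): componentwise max over VC(op2)=(0, 0, 1, 0), +1 at P3, giving (0, 0, 1, 1)
op4 (invocation 5): componentwise max over VC(op3)=(0, 1, 0, 0), +1 at P1, giving (0, 2, 0, 0)
op1 (invocation 1): componentwise max over VC(op3)=(0, 1, 0, 0), +1 at P0, giving (1, 1, 0, 0)
op5 (invocation 8): componentwise max over VC(op3)=(0, 1, 0, 0), VC(op4)=(0, 2, 0, 0), +1 at P1, giving (0, 3, 0, 0)
op8 (invocation 14): componentwise max over VC(op1)=(1, 1, 0, 0), +1 at P0, giving (2, 1, 0, 0)
op7 (invocation 13): componentwise max over VC(op2)=(0, 0, 1, 0), VC(op8)=(2, 1, 0, 0), +1 at P2, giving (2, 1, 2, 0)
target: VC(op7) = (2, 1, 2, 0)

(2, 1, 2, 0)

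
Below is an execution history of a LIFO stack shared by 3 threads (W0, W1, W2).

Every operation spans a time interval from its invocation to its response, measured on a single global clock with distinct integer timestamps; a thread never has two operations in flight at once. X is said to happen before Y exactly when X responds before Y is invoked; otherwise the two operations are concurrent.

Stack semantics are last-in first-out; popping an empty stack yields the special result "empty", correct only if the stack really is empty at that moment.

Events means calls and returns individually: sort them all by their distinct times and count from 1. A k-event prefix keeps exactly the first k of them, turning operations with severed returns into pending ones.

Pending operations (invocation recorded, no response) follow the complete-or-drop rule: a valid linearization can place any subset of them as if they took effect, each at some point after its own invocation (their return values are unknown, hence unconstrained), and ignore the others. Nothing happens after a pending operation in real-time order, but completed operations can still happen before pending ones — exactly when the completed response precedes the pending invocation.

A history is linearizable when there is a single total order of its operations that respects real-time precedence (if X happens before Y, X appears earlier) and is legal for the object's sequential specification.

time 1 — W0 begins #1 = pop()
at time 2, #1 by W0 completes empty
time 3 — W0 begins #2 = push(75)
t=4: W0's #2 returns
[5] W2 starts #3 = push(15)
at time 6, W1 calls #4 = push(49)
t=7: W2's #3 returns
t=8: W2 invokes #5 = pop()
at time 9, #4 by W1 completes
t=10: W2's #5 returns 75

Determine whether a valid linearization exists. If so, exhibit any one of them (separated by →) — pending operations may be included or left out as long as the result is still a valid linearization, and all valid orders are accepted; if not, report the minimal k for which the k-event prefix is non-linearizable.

not linearizable — minimal violating prefix: 10 events

cut after 9 events: linearizable; cut after 10 events (#5 responds, time 10): not linearizable
every one of the 3 real-time-consistent orders over 5 completed LIFO stack ops fails the sequential spec
for example #1, #2, #3, #4, #5 fails at step 5: #5 pop() → 75 is not legal there
for example #1, #2, #3, #5, #4 fails at step 4: #5 pop() → 75 is not legal there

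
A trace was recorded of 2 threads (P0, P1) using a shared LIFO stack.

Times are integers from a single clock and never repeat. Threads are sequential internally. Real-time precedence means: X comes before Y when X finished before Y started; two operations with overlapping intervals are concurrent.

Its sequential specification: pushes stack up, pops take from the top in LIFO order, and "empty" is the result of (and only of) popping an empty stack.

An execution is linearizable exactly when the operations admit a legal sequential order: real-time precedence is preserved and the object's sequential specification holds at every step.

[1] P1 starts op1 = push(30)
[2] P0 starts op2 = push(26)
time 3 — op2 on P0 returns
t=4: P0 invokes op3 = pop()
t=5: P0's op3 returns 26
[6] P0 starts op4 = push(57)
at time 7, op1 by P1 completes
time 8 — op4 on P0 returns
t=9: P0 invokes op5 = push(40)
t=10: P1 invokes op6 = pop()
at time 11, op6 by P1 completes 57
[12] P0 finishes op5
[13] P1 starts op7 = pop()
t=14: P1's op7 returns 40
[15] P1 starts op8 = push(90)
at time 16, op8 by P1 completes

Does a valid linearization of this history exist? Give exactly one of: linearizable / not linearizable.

one valid linearization: op1, op2, op3, op4, op6, op5, op7, op8
after step 1 (op1 push(30)): stack <30>
after step 2 (op2 push(26)): stack <30,26>
after step 3 (op3 pop() → 26): stack <30>
after step 4 (op4 push(57)): stack <30,57>
after step 5 (op6 pop() → 57): stack <30>
after step 6 (op5 push(40)): stack <30,40>
after step 7 (op7 pop() → 40): stack <30>
after step 8 (op8 push(90)): stack <30,90>

linearizable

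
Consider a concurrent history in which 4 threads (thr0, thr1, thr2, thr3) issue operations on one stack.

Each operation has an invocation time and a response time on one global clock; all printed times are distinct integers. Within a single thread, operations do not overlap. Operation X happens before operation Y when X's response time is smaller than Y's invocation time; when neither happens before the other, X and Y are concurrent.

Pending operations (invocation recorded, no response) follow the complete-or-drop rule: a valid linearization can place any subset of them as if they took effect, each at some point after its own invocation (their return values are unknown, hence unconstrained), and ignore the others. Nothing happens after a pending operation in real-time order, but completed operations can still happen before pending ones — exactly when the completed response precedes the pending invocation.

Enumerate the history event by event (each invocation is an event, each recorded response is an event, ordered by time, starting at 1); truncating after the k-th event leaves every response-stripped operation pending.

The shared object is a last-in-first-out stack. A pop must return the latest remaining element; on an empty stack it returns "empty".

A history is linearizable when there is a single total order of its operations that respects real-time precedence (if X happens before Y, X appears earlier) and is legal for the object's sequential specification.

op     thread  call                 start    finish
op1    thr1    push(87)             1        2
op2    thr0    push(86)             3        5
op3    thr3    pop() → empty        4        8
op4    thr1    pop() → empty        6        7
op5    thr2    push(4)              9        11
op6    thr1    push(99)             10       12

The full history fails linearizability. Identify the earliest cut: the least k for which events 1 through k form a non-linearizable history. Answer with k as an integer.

events 1..6 are linearizable, e.g. via op1, op2:
1. op1 push(87), leaving stack <87>
2. op2 push(86), leaving stack <87,86>
adding event 7 (op4 responds at 7) leaves no legal real-time order
no completion choice of the 1 pending operation (op3) rescues it — every subset was tried
take op1, op2, op4 (pending dropped): step 3 already fails, because op4 pop() → empty cannot occur there

7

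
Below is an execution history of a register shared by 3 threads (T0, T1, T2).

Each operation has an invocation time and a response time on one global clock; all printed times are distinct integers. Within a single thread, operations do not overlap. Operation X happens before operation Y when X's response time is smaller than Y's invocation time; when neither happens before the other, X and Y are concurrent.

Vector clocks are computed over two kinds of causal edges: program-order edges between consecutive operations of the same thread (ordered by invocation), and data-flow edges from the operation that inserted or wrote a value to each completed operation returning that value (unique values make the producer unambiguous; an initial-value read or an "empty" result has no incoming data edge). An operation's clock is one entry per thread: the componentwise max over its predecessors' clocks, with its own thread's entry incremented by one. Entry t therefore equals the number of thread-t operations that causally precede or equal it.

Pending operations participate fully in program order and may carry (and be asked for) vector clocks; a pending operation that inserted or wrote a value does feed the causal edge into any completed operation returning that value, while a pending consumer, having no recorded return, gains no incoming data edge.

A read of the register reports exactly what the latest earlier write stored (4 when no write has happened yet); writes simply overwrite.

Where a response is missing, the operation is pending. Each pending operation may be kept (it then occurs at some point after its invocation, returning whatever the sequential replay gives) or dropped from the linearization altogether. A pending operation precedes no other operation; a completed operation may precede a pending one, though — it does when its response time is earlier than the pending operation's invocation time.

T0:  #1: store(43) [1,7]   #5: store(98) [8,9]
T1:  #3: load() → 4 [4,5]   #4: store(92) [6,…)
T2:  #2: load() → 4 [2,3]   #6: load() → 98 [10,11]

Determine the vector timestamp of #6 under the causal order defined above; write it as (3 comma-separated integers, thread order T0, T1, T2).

invoked at 2, #2 has no predecessors; its own T2 bump gives (0, 0, 1)
invoked at 4, #3 has no predecessors; its own T1 bump gives (0, 1, 0)
invoked at 1, #1 has no predecessors; its own T0 bump gives (1, 0, 0)
VC(#4, invoked at 6): max of VC(#3)=(0, 1, 0), then +1 on thread T1 → (0, 2, 0)
VC(#5, invoked at 8): max of VC(#1)=(1, 0, 0), then +1 on thread T0 → (2, 0, 0)
VC(#6, invoked at 10): max of VC(#2)=(0, 0, 1), VC(#5)=(2, 0, 0), then +1 on thread T2 → (2, 0, 2)
target: VC(#6) = (2, 0, 2)

(2, 0, 2)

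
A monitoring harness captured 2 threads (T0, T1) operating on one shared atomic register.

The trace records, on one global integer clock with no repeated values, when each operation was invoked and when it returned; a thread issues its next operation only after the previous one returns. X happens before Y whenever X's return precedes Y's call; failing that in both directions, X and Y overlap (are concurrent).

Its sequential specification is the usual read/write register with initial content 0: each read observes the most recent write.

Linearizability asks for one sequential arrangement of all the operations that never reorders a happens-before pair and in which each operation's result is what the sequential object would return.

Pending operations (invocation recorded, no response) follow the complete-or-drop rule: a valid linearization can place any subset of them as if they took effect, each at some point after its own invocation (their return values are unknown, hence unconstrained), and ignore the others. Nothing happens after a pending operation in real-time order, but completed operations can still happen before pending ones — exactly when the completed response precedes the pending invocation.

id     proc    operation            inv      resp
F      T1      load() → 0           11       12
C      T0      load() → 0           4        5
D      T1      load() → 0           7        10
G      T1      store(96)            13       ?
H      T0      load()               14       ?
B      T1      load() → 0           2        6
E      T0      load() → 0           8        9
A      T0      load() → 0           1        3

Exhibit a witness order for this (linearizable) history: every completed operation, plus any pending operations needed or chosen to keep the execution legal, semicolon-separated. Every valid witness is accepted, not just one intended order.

A; B; C; D; E; F

step 1: A load() → 0 — value 0
step 2: B load() → 0 — value 0
step 3: C load() → 0 — value 0
step 4: D load() → 0 — value 0
step 5: E load() → 0 — value 0
step 6: F load() → 0 — value 0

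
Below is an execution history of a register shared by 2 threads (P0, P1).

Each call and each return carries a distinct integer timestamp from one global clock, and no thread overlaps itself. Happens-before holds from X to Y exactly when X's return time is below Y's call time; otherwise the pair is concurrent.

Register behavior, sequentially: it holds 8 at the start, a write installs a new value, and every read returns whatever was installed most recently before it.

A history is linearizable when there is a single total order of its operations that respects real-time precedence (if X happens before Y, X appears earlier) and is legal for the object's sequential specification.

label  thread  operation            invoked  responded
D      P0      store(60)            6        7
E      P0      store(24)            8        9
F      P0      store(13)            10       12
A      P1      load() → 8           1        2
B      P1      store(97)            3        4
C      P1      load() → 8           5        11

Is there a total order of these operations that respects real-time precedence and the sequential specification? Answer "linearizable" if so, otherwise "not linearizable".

already the first 11 events (up to C's response at time 11) admit no linearization; the first 10 still do
every one of the 3 real-time-consistent orders over 5 completed register ops fails the sequential spec
including or dropping the 1 pending operation (F) in any combination fails
for example A, B, C, D, E (pending dropped) fails at step 3: C load() → 8 is not legal there
for example A, B, D, C, E (pending dropped) fails at step 4: C load() → 8 is not legal there

not linearizable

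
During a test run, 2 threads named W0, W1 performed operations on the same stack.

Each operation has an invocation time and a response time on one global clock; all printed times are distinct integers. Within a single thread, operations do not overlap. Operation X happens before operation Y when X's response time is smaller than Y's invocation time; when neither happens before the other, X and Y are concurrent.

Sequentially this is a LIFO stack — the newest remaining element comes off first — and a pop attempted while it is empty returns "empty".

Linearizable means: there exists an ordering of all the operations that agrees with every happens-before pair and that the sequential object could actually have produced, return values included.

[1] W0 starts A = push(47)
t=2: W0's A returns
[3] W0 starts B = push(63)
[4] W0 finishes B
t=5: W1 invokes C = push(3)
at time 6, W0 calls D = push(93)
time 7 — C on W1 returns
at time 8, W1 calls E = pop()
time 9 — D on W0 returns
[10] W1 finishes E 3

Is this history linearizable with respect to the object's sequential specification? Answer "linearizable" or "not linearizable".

one valid linearization: A, B, C, E, D
step 1: A push(47) — stack <47>
step 2: B push(63) — stack <47,63>
step 3: C push(3) — stack <47,63,3>
step 4: E pop() → 3 — stack <47,63>
step 5: D push(93) — stack <47,63,93>

linearizable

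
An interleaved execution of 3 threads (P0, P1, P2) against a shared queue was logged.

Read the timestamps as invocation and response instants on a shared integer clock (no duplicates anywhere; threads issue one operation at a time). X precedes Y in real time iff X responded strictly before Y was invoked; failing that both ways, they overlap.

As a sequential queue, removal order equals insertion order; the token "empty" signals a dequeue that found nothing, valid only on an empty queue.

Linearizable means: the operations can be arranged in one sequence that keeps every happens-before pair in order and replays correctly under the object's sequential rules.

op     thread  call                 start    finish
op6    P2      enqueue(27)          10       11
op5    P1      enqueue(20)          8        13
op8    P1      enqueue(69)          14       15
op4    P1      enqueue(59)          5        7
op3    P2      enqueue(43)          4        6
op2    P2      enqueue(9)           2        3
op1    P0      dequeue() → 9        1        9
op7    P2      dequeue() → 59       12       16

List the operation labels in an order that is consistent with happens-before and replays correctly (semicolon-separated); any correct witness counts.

after step 1 (op2 enqueue(9)): queue <9>
after step 2 (op1 dequeue() → 9): queue <>
after step 3 (op4 enqueue(59)): queue <59>
after step 4 (op3 enqueue(43)): queue <59,43>
after step 5 (op5 enqueue(20)): queue <59,43,20>
after step 6 (op6 enqueue(27)): queue <59,43,20,27>
after step 7 (op7 dequeue() → 59): queue <43,20,27>
after step 8 (op8 enqueue(69)): queue <43,20,27,69>

op2; op1; op4; op3; op5; op6; op7; op8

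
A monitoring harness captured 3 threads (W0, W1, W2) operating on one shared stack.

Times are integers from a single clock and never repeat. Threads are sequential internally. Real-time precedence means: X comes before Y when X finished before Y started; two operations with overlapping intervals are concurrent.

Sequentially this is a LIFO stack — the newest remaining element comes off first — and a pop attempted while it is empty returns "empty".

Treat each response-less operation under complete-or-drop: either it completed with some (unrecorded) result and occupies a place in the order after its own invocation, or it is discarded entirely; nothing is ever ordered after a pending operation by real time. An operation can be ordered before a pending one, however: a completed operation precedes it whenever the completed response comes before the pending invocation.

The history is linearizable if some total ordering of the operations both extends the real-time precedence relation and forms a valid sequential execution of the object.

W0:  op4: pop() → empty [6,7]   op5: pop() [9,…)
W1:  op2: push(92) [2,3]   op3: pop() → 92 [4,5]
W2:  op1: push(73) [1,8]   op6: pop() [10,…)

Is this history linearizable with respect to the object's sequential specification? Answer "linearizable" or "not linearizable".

a witness: op2, op3, op4, op1
step 1: op2 push(92) — stack <92>
step 2: op3 pop() → 92 — stack <>
step 3: op4 pop() → empty — stack <>
step 4: op1 push(73) — stack <73>

linearizable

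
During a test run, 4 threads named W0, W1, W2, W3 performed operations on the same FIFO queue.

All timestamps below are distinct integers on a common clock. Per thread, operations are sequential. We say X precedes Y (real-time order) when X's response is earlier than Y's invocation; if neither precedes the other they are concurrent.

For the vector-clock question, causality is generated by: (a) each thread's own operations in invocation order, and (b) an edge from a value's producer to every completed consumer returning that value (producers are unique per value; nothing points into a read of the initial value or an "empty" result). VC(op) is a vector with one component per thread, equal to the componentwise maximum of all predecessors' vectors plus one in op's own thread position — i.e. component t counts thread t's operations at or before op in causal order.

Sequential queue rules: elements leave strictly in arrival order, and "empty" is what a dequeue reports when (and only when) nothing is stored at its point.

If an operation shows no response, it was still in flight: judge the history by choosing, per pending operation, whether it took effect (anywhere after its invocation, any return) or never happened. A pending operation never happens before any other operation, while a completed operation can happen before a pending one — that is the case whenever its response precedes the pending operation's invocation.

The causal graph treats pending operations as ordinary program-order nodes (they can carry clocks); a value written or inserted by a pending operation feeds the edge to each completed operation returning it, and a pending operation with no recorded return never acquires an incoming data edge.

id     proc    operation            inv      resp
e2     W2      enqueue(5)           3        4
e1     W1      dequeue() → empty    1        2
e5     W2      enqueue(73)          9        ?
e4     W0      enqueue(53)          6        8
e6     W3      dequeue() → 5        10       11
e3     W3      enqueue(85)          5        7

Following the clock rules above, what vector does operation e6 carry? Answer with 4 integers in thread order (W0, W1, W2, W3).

invoked at 5, e3 has no predecessors; its own W3 bump gives (0, 0, 0, 1)
invoked at 3, e2 has no predecessors; its own W2 bump gives (0, 0, 1, 0)
invoked at 1, e1 has no predecessors; its own W1 bump gives (0, 1, 0, 0)
invoked at 6, e4 has no predecessors; its own W0 bump gives (1, 0, 0, 0)
VC(e5, invoked at 9): max of VC(e2)=(0, 0, 1, 0), then +1 on thread W2 → (0, 0, 2, 0)
VC(e6, invoked at 10): max of VC(e2)=(0, 0, 1, 0), VC(e3)=(0, 0, 0, 1), then +1 on thread W3 → (0, 0, 1, 2)
target: VC(e6) = (0, 0, 1, 2)

(0, 0, 1, 2)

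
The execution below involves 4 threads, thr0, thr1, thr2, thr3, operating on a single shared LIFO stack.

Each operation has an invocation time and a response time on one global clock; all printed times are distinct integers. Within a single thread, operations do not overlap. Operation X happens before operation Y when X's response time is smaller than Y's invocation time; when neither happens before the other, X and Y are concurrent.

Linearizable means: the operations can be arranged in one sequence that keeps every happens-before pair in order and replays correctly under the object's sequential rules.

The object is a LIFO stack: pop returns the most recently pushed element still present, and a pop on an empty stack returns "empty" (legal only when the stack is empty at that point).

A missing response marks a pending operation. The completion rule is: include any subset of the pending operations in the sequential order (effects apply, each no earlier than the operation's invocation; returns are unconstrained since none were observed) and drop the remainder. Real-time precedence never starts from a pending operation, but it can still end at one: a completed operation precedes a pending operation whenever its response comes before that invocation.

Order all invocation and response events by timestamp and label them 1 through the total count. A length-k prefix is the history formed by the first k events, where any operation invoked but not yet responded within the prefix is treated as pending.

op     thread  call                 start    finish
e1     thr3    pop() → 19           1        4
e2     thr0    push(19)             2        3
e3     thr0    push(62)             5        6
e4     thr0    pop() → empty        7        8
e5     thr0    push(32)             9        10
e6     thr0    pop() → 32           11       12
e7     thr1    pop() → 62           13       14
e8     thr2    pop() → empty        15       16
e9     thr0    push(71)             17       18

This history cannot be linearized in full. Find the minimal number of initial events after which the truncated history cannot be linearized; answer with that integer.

8

events 1..7 are linearizable, e.g. via e2, e1, e3:
step 1: e2 push(19) — stack <19>
step 2: e1 pop() → 19 — stack <>
step 3: e3 push(62) — stack <62>
with event 8 included (e4 responding at time 8), all real-time-consistent orders fail
e.g. e1, e2, e3, e4: illegal at step 1, since e1 pop() → 19 cannot apply there
e.g. e2, e1, e3, e4: illegal at step 4, since e4 pop() → empty cannot apply there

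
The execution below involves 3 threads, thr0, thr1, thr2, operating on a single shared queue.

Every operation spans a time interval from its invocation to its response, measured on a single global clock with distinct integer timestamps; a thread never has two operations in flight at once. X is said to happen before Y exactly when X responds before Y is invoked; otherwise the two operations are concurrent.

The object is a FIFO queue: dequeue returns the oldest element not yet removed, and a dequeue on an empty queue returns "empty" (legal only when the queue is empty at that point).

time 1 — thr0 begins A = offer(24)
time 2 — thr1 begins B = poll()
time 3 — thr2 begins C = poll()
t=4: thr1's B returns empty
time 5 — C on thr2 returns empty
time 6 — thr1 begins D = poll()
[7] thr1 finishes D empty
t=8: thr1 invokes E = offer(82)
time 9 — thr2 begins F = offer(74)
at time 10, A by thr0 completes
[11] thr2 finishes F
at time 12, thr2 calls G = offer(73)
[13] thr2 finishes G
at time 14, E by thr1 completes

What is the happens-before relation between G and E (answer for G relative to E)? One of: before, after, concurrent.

concurrent

G spans [12,13], E spans [8,14]
the intervals overlap in both directions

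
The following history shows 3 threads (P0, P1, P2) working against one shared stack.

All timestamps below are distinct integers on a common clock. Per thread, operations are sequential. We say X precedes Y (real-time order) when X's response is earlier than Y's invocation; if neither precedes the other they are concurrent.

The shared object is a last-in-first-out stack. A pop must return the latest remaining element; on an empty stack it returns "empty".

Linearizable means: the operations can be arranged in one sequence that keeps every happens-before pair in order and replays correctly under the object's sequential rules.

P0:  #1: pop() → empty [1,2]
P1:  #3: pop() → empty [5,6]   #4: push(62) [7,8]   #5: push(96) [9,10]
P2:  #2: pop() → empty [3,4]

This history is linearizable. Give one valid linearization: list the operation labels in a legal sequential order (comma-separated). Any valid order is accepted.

1. #1 pop() → empty, leaving stack <>
2. #2 pop() → empty, leaving stack <>
3. #3 pop() → empty, leaving stack <>
4. #4 push(62), leaving stack <62>
5. #5 push(96), leaving stack <62,96>

#1, #2, #3, #4, #5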